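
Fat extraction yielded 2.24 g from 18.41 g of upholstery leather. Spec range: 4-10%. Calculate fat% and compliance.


Fat% = 2.24 / 18.41 x 100 = 12.2%
Spec range: 4-10%
Compliant: No


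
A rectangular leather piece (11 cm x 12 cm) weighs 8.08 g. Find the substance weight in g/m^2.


612.1 g/m^2


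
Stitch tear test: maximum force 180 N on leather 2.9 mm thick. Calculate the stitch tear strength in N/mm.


62.1 N/mm


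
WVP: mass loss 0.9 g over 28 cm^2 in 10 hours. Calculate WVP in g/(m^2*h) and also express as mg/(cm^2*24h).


WVP = 32.14 g/(m^2*h)
Daily rate = 77.14 mg/(cm^2*24h)

WVP = 0.9 / (28 x 10) x 10000 = 32.14 g/(m^2*h)
Mass loss in mg = 0.9 x 1000 = 900 mg
Per cm^2 per 24h in mg: 900 x 24 / (28 x 10) = 21600 / 280 = 77.14 mg/(cm^2*24h)


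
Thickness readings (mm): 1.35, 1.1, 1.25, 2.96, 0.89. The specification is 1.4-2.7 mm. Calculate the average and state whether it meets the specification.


Sum = 7.55
Average = 7.55 / 5 = 1.51 mm
Specification range: 1.4 to 2.7 mm
Within spec: Yes


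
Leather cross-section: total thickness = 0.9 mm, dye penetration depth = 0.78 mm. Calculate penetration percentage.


Penetration% = 0.78 / 0.9 x 100
Penetration = 86.7%


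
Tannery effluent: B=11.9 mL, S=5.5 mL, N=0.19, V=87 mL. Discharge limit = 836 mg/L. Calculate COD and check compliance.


COD = 111.8 mg/L
Compliant: Yes


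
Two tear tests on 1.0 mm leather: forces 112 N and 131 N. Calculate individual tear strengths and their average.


Tear 1 = 112.0 N/mm
Tear 2 = 131.0 N/mm
Average = 121.5 N/mm


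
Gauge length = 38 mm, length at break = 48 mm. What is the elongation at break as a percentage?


26.3%

Extension = 48 - 38 = 10 mm
Elongation = 10 / 38 x 100 = 26.3%


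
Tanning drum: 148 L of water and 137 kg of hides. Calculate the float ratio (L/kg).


1.1

Float ratio = water / hide weight
Ratio = 148 / 137 = 1.1


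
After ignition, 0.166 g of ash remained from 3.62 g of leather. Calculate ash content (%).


4.59%

Ash% = 0.166 / 3.62 x 100
Ash% = 4.59%


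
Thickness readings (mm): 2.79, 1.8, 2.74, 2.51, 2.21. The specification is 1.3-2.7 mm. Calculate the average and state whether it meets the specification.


Sum = 12.05
Average = 12.05 / 5 = 2.41 mm
Specification range: 1.3 to 2.7 mm
Within spec: Yes


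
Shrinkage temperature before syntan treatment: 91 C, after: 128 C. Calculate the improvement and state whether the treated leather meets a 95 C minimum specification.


Improvement = 37 C
Meets 95 C spec: Yes

Improvement = 128 - 91 = 37 C
Spec check: 128 C >= 95 C? Yes


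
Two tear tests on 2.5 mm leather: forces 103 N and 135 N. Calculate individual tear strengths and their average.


Tear 1 = 41.2 N/mm
Tear 2 = 54.0 N/mm
Average = 47.6 N/mm

Tear 1 = 103 / 2.5 = 41.2 N/mm
Tear 2 = 135 / 2.5 = 54.0 N/mm
Average = (41.2 + 54.0) / 2 = 47.6 N/mm


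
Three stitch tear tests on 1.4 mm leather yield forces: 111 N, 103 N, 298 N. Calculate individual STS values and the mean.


STS1 = 111 / 1.4 = 79.3 N/mm
STS2 = 103 / 1.4 = 73.6 N/mm
STS3 = 298 / 1.4 = 212.9 N/mm
Mean = (79.3 + 73.6 + 212.9) / 3 = 121.9 N/mm


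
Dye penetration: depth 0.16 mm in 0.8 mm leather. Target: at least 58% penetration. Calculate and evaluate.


Penetration = 20.0%
Meets target: No

Penetration = 0.16 / 0.8 x 100 = 20.0%
Target: 58%
Meets target: No


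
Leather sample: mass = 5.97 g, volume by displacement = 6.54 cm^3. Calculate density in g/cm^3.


Density = mass / volume
Density = 5.97 / 6.54 = 0.913 g/cm^3


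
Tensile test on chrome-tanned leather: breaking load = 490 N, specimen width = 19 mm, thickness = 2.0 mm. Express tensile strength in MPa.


Cross-section = 19 x 2.0 = 38.0 mm^2
TS = 490 / 38.0 = 12.89 MPa
(1 N/mm^2 = 1 MPa)


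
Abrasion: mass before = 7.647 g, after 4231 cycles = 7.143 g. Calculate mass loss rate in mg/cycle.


0.119 mg/cycle


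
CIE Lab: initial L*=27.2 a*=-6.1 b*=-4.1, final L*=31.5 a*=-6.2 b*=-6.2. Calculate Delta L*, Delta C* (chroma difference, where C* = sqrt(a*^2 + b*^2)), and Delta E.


Delta L* = 4.3
Delta C* = 1.42
Delta E = 4.79

Delta L* = 31.5 - 27.2 = 4.3
C1* = sqrt((-6.1)^2 + (-4.1)^2) = 7.350
C2* = sqrt((-6.2)^2 + (-6.2)^2) = 8.768
Delta C* = 8.768 - 7.350 = 1.42
Delta E = sqrt((4.3)^2 + (-0.1)^2 + (-2.1)^2) = 4.79


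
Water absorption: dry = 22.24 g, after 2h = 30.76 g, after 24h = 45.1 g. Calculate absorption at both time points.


WA (2h) = (30.76 - 22.24) / 22.24 x 100 = 38.3%
WA (24h) = (45.1 - 22.24) / 22.24 x 100 = 102.8%


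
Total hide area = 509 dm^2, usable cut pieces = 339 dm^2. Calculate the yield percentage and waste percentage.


Yield = 66.6%
Waste = 33.4%


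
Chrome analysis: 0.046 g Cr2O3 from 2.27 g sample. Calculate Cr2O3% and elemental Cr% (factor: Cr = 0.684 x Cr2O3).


Cr2O3 = 2.03%
Cr = 1.39%

Cr2O3% = 0.046 / 2.27 x 100 = 2.03%
Cr% = 2.03 x 0.684 = 1.39%


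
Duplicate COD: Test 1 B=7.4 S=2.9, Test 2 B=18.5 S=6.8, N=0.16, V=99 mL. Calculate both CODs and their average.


COD1 = 58.2 mg/L
COD2 = 151.3 mg/L
Average = 104.8 mg/L

COD1 = (7.4 - 2.9) x 0.16 x 8000 / 99 = 58.2 mg/L
COD2 = (18.5 - 6.8) x 0.16 x 8000 / 99 = 151.3 mg/L
Average = (58.2 + 151.3) / 2 = 104.8 mg/L


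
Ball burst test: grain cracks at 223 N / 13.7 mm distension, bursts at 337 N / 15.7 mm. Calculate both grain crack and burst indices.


Crack index = 16.3 N/mm
Burst index = 21.5 N/mm

Crack index = 223 / 13.7 = 16.3 N/mm
Burst index = 337 / 15.7 = 21.5 N/mm


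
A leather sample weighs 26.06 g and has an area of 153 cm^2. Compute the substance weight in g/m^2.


Substance weight = mass / area x 10000
SW = 26.06 / 153 x 10000
SW = 1703.3 g/m^2


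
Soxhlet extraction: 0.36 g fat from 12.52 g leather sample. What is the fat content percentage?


Fat content = 0.36 / 12.52 x 100
Fat = 2.9%


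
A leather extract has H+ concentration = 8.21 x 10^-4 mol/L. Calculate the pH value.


pH = -log10[H+]
pH = -log10(8.21 x 10^-4) = 3.09


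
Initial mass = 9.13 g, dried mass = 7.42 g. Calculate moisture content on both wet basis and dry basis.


Moisture lost = 9.13 - 7.42 = 1.71 g
Wet basis MC = 1.71 / 9.13 x 100 = 18.7%
Dry basis MC = 1.71 / 7.42 x 100 = 23.0%


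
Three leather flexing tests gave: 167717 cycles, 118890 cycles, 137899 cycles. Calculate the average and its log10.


Average = 141502 cycles
log10 = 5.15


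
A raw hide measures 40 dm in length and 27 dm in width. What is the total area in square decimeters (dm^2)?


1080 dm^2


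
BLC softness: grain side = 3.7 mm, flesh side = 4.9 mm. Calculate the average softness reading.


Average = (3.7 + 4.9) / 2
Average = 4.30 mm


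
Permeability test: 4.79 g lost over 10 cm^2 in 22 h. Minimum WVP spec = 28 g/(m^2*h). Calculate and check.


WVP = 4.79 / (10 x 22) x 10000 = 217.73 g/(m^2*h)
Minimum: 28 g/(m^2*h)
Meets spec: Yes


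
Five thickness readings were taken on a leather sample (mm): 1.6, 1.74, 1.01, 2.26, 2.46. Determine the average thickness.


1.81 mm


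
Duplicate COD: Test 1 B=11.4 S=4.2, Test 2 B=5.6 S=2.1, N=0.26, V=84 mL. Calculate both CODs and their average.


COD1 = (11.4 - 4.2) x 0.26 x 8000 / 84 = 178.3 mg/L
COD2 = (5.6 - 2.1) x 0.26 x 8000 / 84 = 86.7 mg/L
Average = (178.3 + 86.7) / 2 = 132.5 mg/L


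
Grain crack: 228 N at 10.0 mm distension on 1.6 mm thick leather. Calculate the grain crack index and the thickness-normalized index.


Crack index = 228 / 10.0 = 22.8 N/mm
Normalized = 22.8 / 1.6 = 14.3 N/mm per mm


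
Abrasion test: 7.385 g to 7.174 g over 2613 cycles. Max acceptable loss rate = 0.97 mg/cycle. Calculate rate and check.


Loss = 7.385 - 7.174 = 0.211 g
Rate = 0.211 g / 2613 cycles x 1000 = 0.081 mg/cycle
Max = 0.97 mg/cycle
Passes: Yes


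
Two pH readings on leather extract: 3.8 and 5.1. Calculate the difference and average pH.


Difference = 1.3
Average pH = 4.45

Difference = |3.8 - 5.1| = 1.3
Average = (3.8 + 5.1) / 2 = 4.45


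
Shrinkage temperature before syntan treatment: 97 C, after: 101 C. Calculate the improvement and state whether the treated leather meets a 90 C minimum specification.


Improvement = 4 C
Meets 90 C spec: Yes

Improvement = 101 - 97 = 4 C
Spec check: 101 C >= 90 C? Yes


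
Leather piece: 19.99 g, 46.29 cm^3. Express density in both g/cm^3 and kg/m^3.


0.432 g/cm^3
432 kg/m^3

Density = 19.99 / 46.29 = 0.432 g/cm^3
Convert: 0.432 x 1000 = 432 kg/m^3


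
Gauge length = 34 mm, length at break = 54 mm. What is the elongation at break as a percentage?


Extension = 54 - 34 = 20 mm
Elongation = 20 / 34 x 100 = 58.8%


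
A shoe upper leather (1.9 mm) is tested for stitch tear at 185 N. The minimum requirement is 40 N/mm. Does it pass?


STS = 97.4 N/mm
Passes: Yes


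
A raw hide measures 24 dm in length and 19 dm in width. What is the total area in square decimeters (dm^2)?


456 dm^2

Area = length x width
Area = 24 x 19 = 456 dm^2


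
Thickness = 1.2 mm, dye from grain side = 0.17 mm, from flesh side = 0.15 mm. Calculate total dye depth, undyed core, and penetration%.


Total dyed = 0.32 mm
Undyed core = 0.88 mm
Penetration = 26.7%

Total dyed = 0.17 + 0.15 = 0.32 mm
Undyed core = 1.2 - 0.32 = 0.88 mm
Penetration = 0.32 / 1.2 x 100 = 26.7%


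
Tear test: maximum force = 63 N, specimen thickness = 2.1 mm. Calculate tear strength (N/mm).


Tear strength = force / thickness
Tear = 63 / 2.1 = 30.0 N/mm


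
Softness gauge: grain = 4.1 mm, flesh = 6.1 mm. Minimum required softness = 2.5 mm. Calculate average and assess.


Average = (4.1 + 6.1) / 2 = 5.10 mm
Minimum = 2.5 mm
Meets requirement: Yes


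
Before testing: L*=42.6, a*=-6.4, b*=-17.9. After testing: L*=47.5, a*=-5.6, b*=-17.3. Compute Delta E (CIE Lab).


dL = 47.5 - 42.6 = 4.9
da = -5.6 - (-6.4) = 0.8
db = -17.3 - (-17.9) = 0.6
dE = sqrt((4.9)^2 + (0.8)^2 + (0.6)^2) = 5.00


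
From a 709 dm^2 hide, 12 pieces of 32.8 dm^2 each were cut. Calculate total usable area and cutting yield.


Usable area = 393.6 dm^2
Yield = 55.5%


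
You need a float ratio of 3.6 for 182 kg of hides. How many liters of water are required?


Water = hide weight x target ratio
Water = 182 x 3.6 = 655.2 L


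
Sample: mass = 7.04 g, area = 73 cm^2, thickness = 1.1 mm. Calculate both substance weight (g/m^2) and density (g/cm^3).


Substance weight = 964.4 g/m^2
Density = 0.877 g/cm^3

SW = 7.04 / 73 x 10000 = 964.4 g/m^2
Volume = 73 x 1.1 / 10 = 8.03 cm^3
Density = 7.04 / 8.03 = 0.877 g/cm^3


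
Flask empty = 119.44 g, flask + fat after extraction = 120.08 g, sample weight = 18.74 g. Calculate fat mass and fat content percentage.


Fat mass = 120.08 - 119.44 = 0.64 g
Fat% = 0.64 / 18.74 x 100 = 3.4%


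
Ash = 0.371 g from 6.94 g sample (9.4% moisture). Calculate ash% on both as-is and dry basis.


As-is ash = 5.35%
Dry-basis ash = 5.90%


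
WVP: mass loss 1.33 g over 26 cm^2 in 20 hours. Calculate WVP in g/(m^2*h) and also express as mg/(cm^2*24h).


WVP = 25.58 g/(m^2*h)
Daily rate = 61.38 mg/(cm^2*24h)

WVP = 1.33 / (26 x 20) x 10000 = 25.58 g/(m^2*h)
Mass loss in mg = 1.33 x 1000 = 1330 mg
Per cm^2 per 24h in mg: 1330 x 24 / (26 x 20) = 31920 / 520 = 61.38 mg/(cm^2*24h)


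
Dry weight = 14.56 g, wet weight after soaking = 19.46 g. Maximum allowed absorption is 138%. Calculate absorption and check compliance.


Absorption = 33.7%
Compliant: Yes


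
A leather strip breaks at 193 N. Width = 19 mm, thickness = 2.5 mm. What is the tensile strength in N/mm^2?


Cross-sectional area = 19 x 2.5 = 47.5 mm^2
Tensile strength = 193 / 47.5 = 4.06 N/mm^2


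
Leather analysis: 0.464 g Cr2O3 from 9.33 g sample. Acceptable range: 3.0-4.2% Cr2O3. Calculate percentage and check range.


Cr2O3 = 4.97%
Within range: No


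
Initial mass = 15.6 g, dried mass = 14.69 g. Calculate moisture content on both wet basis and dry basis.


Wet basis = 5.8%
Dry basis = 6.2%

Moisture lost = 15.6 - 14.69 = 0.91 g
Wet basis MC = 0.91 / 15.6 x 100 = 5.8%
Dry basis MC = 0.91 / 14.69 x 100 = 6.2%


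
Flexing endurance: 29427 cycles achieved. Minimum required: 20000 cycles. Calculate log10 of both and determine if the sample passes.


log10(29427) = 4.47
log10(20000) = 4.30
Passes: Yes


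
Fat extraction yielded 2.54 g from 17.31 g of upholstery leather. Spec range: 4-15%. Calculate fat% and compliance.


Fat% = 2.54 / 17.31 x 100 = 14.7%
Spec range: 4-15%
Compliant: Yes


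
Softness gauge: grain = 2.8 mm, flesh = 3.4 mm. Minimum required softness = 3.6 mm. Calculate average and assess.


Average = (2.8 + 3.4) / 2 = 3.10 mm
Minimum = 3.6 mm
Meets requirement: No


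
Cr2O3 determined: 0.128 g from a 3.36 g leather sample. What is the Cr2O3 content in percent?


Cr2O3% = 0.128 / 3.36 x 100
Cr2O3% = 3.81%


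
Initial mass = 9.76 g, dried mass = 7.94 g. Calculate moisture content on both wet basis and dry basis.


Moisture lost = 9.76 - 7.94 = 1.82 g
Wet basis MC = 1.82 / 9.76 x 100 = 18.6%
Dry basis MC = 1.82 / 7.94 x 100 = 22.9%


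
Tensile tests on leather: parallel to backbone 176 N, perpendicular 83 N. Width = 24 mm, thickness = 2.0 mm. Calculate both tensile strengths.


Area = 24 x 2.0 = 48.0 mm^2
TS (parallel) = 176 / 48.0 = 3.67 N/mm^2
TS (perpendicular) = 83 / 48.0 = 1.73 N/mm^2


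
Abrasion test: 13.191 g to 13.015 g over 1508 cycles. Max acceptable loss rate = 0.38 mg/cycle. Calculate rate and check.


Loss = 13.191 - 13.015 = 0.176 g
Rate = 0.176 g / 1508 cycles x 1000 = 0.117 mg/cycle
Max = 0.38 mg/cycle
Passes: Yes


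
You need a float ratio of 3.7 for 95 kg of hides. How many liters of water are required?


Water = hide weight x target ratio
Water = 95 x 3.7 = 351.5 L


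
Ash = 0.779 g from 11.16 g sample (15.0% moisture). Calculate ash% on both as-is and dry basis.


As-is ash% = 0.779 / 11.16 x 100 = 6.98%
Dry mass = 11.16 x (100 - 15.0) / 100 = 9.486 g
Dry-basis ash% = 0.779 / 9.486 x 100 = 8.21%


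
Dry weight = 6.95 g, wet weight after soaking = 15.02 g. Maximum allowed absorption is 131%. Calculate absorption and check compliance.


Absorption = 116.1%
Compliant: Yes


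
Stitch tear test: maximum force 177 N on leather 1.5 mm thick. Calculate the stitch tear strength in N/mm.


118.0 N/mm


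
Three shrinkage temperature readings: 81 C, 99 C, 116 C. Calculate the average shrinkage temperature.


98.7 C


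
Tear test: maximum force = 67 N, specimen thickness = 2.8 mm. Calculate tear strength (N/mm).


Tear strength = force / thickness
Tear = 67 / 2.8 = 23.9 N/mm


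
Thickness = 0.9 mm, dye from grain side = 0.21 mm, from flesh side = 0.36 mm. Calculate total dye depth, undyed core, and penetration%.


Total dyed = 0.21 + 0.36 = 0.57 mm
Undyed core = 0.9 - 0.57 = 0.33 mm
Penetration = 0.57 / 0.9 x 100 = 63.3%


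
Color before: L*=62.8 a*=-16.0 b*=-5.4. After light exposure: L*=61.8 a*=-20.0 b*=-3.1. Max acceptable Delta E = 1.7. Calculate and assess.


dL = -1.0, da = -4.0, db = 2.3
dE = sqrt((-1.0)^2 + (-4.0)^2 + (2.3)^2) = 4.72
Max = 1.7
Passes: No


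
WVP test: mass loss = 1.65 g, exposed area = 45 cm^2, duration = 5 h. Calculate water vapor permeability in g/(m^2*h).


WVP = mass_loss / (area x time) x 10000
WVP = 1.65 / (45 x 5) x 10000
WVP = 1.65 / 225 x 10000 = 73.33 g/(m^2*h)


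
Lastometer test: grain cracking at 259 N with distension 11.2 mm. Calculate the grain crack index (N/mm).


Grain crack index = force / distension
Index = 259 / 11.2 = 23.1 N/mm


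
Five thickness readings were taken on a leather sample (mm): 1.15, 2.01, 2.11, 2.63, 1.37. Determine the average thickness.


1.85 mm


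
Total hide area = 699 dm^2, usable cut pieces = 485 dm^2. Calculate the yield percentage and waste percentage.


Yield = 69.4%
Waste = 30.6%

Yield = 485 / 699 x 100 = 69.4%
Waste = 699 - 485 = 214 dm^2
Waste% = 100 - 69.4 = 30.6%


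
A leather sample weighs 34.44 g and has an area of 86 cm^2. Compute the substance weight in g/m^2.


4004.7 g/m^2

Substance weight = mass / area x 10000
SW = 34.44 / 86 x 10000
SW = 4004.7 g/m^2


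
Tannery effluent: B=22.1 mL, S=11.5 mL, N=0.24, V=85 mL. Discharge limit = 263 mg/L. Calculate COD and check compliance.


COD = 239.4 mg/L
Compliant: Yes

COD = (22.1 - 11.5) x 0.24 x 8000 / 85 = 239.4 mg/L
Limit: 263 mg/L
Compliant: Yes


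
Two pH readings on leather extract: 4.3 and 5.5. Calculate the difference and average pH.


Difference = 1.2
Average pH = 4.90

Difference = |4.3 - 5.5| = 1.2
Average = (4.3 + 5.5) / 2 = 4.90


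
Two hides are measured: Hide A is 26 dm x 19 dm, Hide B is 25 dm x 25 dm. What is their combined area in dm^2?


Hide A area = 26 x 19 = 494 dm^2
Hide B area = 25 x 25 = 625 dm^2
Total = 494 + 625 = 1119 dm^2


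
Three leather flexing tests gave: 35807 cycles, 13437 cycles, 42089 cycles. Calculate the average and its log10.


Average = (35807 + 13437 + 42089) / 3 = 30444 cycles
log10(30444) = 4.48


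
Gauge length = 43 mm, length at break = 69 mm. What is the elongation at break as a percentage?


Extension = 69 - 43 = 26 mm
Elongation = 26 / 43 x 100 = 60.5%


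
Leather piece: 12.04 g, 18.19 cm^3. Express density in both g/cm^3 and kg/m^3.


0.662 g/cm^3
662 kg/m^3


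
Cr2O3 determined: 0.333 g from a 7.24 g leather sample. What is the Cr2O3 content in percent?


Cr2O3% = 0.333 / 7.24 x 100
Cr2O3% = 4.60%


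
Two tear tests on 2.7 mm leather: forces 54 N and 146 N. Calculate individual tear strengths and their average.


Tear 1 = 20.0 N/mm
Tear 2 = 54.1 N/mm
Average = 37.1 N/mm


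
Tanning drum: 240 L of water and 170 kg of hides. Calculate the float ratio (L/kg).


1.4

Float ratio = water / hide weight
Ratio = 240 / 170 = 1.4


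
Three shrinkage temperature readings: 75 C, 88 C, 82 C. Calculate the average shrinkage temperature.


81.7 C


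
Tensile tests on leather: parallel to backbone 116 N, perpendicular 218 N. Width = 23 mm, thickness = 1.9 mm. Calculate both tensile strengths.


Area = 23 x 1.9 = 43.7 mm^2
TS (parallel) = 116 / 43.7 = 2.65 N/mm^2
TS (perpendicular) = 218 / 43.7 = 4.99 N/mm^2


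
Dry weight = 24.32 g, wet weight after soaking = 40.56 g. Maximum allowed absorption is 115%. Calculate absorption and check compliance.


Absorption = 66.8%
Compliant: Yes


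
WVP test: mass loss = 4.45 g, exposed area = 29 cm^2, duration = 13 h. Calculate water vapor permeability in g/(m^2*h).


WVP = mass_loss / (area x time) x 10000
WVP = 4.45 / (29 x 13) x 10000
WVP = 4.45 / 377 x 10000 = 118.04 g/(m^2*h)


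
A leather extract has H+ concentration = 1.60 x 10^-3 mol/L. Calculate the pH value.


pH = -log10[H+]
pH = -log10(1.60 x 10^-3) = 2.80


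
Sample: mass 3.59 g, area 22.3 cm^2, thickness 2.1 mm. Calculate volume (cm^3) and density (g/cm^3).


Volume = 4.683 cm^3
Density = 0.767 g/cm^3


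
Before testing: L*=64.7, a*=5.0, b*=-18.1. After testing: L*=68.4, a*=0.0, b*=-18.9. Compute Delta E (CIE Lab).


dL = 68.4 - 64.7 = 3.7
da = 0.0 - 5.0 = -5.0
db = -18.9 - (-18.1) = -0.8
dE = sqrt((3.7)^2 + (-5.0)^2 + (-0.8)^2) = 6.27


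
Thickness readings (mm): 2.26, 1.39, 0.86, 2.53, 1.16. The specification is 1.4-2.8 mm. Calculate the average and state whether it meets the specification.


Sum = 8.20
Average = 8.20 / 5 = 1.64 mm
Specification range: 1.4 to 2.8 mm
Within spec: Yes


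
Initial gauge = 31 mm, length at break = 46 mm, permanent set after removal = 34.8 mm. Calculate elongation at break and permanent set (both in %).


Elongation at break = 48.4%
Permanent set = 12.3%


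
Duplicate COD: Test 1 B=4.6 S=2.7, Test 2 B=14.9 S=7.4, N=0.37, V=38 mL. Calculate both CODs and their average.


COD1 = (4.6 - 2.7) x 0.37 x 8000 / 38 = 148.0 mg/L
COD2 = (14.9 - 7.4) x 0.37 x 8000 / 38 = 584.2 mg/L
Average = (148.0 + 584.2) / 2 = 366.1 mg/L


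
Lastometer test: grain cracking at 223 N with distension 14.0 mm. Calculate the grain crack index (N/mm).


Grain crack index = force / distension
Index = 223 / 14.0 = 15.9 N/mm


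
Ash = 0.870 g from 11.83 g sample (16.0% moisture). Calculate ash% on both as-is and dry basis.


As-is ash% = 0.870 / 11.83 x 100 = 7.35%
Dry mass = 11.83 x (100 - 16.0) / 100 = 9.9372 g
Dry-basis ash% = 0.870 / 9.9372 x 100 = 8.75%


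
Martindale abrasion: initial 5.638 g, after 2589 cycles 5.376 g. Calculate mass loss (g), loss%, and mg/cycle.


Loss = 5.638 - 5.376 = 0.262 g
Loss% = 0.262 / 5.638 x 100 = 4.65%
Rate = 0.262 / 2589 x 1000 = 0.101 mg/cycle


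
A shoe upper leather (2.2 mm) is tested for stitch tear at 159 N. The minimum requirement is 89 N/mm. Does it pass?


STS = 72.3 N/mm
Passes: No

STS = 159 / 2.2 = 72.3 N/mm
Minimum required: 89 N/mm
Passes: No


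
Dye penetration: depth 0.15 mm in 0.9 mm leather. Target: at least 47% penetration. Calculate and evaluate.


Penetration = 16.7%
Meets target: No


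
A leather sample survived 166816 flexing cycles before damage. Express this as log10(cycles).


log10(166816) = 5.22


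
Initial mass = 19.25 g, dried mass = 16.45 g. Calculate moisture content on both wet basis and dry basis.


Wet basis = 14.5%
Dry basis = 17.0%

Moisture lost = 19.25 - 16.45 = 2.80 g
Wet basis MC = 2.80 / 19.25 x 100 = 14.5%
Dry basis MC = 2.80 / 16.45 x 100 = 17.0%


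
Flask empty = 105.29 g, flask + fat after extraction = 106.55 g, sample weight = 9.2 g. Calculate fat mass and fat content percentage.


Fat mass = 106.55 - 105.29 = 1.26 g
Fat% = 1.26 / 9.2 x 100 = 13.7%


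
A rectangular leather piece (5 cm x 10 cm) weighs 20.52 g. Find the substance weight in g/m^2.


4104.0 g/m^2

Area = 5 x 10 = 50 cm^2
SW = 20.52 / 50 x 10000 = 4104.0 g/m^2


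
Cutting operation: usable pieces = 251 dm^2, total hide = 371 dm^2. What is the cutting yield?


Yield = usable / total x 100
Yield = 251 / 371 x 100 = 67.7%


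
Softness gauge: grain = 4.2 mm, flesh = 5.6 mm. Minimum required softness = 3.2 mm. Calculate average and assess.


Average = (4.2 + 5.6) / 2 = 4.90 mm
Minimum = 3.2 mm
Meets requirement: Yes


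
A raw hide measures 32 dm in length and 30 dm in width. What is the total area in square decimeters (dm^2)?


960 dm^2

Area = length x width
Area = 32 x 30 = 960 dm^2


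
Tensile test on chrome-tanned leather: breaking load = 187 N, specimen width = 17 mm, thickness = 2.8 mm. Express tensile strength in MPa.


Cross-section = 17 x 2.8 = 47.6 mm^2
TS = 187 / 47.6 = 3.93 MPa
(1 N/mm^2 = 1 MPa)


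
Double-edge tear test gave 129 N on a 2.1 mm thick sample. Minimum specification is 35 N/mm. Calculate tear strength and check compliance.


Tear strength = 61.4 N/mm
Compliant: Yes

Tear strength = 129 / 2.1 = 61.4 N/mm
Required minimum = 35 N/mm
Compliant: Yes


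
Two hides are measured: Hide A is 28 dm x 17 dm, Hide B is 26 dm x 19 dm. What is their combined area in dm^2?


970 dm^2


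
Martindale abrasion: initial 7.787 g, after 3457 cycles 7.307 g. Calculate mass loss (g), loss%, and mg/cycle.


Mass loss = 0.480 g
Loss = 6.16%
Rate = 0.139 mg/cycle


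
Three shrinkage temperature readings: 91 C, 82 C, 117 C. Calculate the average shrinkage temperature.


Average = (91 + 82 + 117) / 3
Average = 290 / 3 = 96.7 C


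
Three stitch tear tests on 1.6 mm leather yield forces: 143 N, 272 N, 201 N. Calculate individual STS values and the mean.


STS1 = 143 / 1.6 = 89.4 N/mm
STS2 = 272 / 1.6 = 170.0 N/mm
STS3 = 201 / 1.6 = 125.6 N/mm
Mean = (89.4 + 170.0 + 125.6) / 3 = 128.3 N/mm


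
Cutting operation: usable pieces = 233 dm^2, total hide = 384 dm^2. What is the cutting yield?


60.7%

Yield = usable / total x 100
Yield = 233 / 384 x 100 = 60.7%


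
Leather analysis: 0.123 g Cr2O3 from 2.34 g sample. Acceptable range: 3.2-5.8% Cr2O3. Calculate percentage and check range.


Cr2O3 = 5.26%
Within range: Yes

Cr2O3% = 0.123 / 2.34 x 100 = 5.26%
Acceptable range: 3.2 to 5.8%
Within range: Yes


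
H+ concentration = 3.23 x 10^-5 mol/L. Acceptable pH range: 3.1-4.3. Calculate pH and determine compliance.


pH = -log10(3.23 x 10^-5) = 4.49
Range: 3.1 to 4.3
Compliant: No


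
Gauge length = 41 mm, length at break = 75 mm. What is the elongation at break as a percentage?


Extension = 75 - 41 = 34 mm
Elongation = 34 / 41 x 100 = 82.9%


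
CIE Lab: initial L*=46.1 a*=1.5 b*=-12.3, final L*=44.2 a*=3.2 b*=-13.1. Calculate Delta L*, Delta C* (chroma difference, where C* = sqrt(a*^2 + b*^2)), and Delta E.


Delta L* = 44.2 - 46.1 = -1.9
C1* = sqrt((1.5)^2 + (-12.3)^2) = 12.391
C2* = sqrt((3.2)^2 + (-13.1)^2) = 13.485
Delta C* = 13.485 - 12.391 = 1.09
Delta E = sqrt((-1.9)^2 + (1.7)^2 + (-0.8)^2) = 2.67


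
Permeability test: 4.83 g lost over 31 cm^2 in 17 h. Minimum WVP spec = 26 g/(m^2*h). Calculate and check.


WVP = 4.83 / (31 x 17) x 10000 = 91.65 g/(m^2*h)
Minimum: 26 g/(m^2*h)
Meets spec: Yes


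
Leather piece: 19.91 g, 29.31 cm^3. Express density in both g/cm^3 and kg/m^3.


0.679 g/cm^3
679 kg/m^3


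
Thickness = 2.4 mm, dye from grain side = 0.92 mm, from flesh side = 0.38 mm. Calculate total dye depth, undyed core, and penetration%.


Total dyed = 0.92 + 0.38 = 1.30 mm
Undyed core = 2.4 - 1.30 = 1.10 mm
Penetration = 1.30 / 2.4 x 100 = 54.2%


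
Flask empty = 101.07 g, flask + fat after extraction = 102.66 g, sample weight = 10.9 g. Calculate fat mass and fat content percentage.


Fat mass = 1.59 g
Fat content = 14.6%

Fat mass = 102.66 - 101.07 = 1.59 g
Fat% = 1.59 / 10.9 x 100 = 14.6%


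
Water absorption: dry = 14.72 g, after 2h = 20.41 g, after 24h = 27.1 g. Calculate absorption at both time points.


WA (2h) = (20.41 - 14.72) / 14.72 x 100 = 38.7%
WA (24h) = (27.1 - 14.72) / 14.72 x 100 = 84.1%


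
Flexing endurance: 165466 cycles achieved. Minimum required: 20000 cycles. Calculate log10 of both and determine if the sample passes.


log10(165466) = 5.22
log10(20000) = 4.30
Passes: Yes


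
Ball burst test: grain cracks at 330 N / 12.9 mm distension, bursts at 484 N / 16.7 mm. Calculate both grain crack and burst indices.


Crack index = 330 / 12.9 = 25.6 N/mm
Burst index = 484 / 16.7 = 29.0 N/mm


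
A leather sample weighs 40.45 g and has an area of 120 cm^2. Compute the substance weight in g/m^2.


3370.8 g/m^2

Substance weight = mass / area x 10000
SW = 40.45 / 120 x 10000
SW = 3370.8 g/m^2


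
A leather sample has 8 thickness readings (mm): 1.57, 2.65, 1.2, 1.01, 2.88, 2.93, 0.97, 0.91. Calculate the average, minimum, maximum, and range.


Sum = 14.12
Average = 14.12 / 8 = 1.77 mm
Minimum = 0.91 mm
Maximum = 2.93 mm
Range = 2.93 - 0.91 = 2.02 mm


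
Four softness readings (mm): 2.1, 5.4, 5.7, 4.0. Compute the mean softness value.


4.30 mm


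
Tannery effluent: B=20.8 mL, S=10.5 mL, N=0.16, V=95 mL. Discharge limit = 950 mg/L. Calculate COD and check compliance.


COD = 138.8 mg/L
Compliant: Yes


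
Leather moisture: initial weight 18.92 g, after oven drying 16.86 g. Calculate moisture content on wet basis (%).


10.9%

Moisture = 18.92 - 16.86 = 2.06 g
MC = 2.06 / 18.92 x 100 = 10.9%


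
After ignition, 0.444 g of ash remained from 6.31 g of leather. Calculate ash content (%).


7.04%

Ash% = 0.444 / 6.31 x 100
Ash% = 7.04%


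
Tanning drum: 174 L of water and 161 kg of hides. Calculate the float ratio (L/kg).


1.1

Float ratio = water / hide weight
Ratio = 174 / 161 = 1.1


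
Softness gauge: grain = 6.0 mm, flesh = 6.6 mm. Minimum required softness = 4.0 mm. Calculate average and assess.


Average = (6.0 + 6.6) / 2 = 6.30 mm
Minimum = 4.0 mm
Meets requirement: Yes


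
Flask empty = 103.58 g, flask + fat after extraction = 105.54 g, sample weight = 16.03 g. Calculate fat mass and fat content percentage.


Fat mass = 105.54 - 103.58 = 1.96 g
Fat% = 1.96 / 16.03 x 100 = 12.2%


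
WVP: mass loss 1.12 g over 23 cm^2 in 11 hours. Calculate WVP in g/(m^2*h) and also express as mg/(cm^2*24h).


WVP = 44.27 g/(m^2*h)
Daily rate = 106.25 mg/(cm^2*24h)

WVP = 1.12 / (23 x 11) x 10000 = 44.27 g/(m^2*h)
Mass loss in mg = 1.12 x 1000 = 1120 mg
Per cm^2 per 24h in mg: 1120 x 24 / (23 x 11) = 26880 / 253 = 106.25 mg/(cm^2*24h)


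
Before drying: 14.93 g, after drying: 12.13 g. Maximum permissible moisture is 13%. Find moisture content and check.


MC = (14.93 - 12.13) / 14.93 x 100 = 18.8%
Maximum: 13%
Acceptable: No


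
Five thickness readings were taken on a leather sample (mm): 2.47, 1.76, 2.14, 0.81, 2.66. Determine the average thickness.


Sum = 2.47 + 1.76 + 2.14 + 0.81 + 2.66 = 9.84
Average = 9.84 / 5 = 1.97 mm


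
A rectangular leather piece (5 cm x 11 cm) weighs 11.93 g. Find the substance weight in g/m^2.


Area = 5 x 11 = 55 cm^2
SW = 11.93 / 55 x 10000 = 2169.1 g/m^2


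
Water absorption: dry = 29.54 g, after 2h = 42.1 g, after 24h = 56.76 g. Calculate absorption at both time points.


2h absorption = 42.5%
24h absorption = 92.1%

WA (2h) = (42.1 - 29.54) / 29.54 x 100 = 42.5%
WA (24h) = (56.76 - 29.54) / 29.54 x 100 = 92.1%


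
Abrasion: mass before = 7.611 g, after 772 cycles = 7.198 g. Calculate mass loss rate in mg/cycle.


0.535 mg/cycle

Mass loss = 7.611 - 7.198 = 0.413 g
Rate = 0.413 / 772 x 1000 = 0.535 mg/cycle


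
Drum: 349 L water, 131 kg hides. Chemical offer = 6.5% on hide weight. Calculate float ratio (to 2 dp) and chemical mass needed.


Float ratio = 349 / 131 = 2.66
Chemical = 131 x 6.5 / 100 = 8.515 kg


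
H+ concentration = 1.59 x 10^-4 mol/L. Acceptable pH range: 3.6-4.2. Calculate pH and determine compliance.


pH = 3.80
Compliant: Yes


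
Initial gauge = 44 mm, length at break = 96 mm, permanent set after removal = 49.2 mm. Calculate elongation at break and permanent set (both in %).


Elongation at break = (96 - 44) / 44 x 100 = 118.2%
Permanent set = (49.2 - 44) / 44 x 100 = 11.8%


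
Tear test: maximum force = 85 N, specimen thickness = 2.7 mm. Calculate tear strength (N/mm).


Tear strength = force / thickness
Tear = 85 / 2.7 = 31.5 N/mm


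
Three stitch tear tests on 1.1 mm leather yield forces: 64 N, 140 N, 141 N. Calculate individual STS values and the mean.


STS1 = 58.2 N/mm
STS2 = 127.3 N/mm
STS3 = 128.2 N/mm
Mean = 104.6 N/mm

STS1 = 64 / 1.1 = 58.2 N/mm
STS2 = 140 / 1.1 = 127.3 N/mm
STS3 = 141 / 1.1 = 128.2 N/mm
Mean = (58.2 + 127.3 + 128.2) / 3 = 104.6 N/mm


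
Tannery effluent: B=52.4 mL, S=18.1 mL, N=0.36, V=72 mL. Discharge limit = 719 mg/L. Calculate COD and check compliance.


COD = 1372.0 mg/L
Compliant: No

COD = (52.4 - 18.1) x 0.36 x 8000 / 72 = 1372.0 mg/L
Limit: 719 mg/L
Compliant: No


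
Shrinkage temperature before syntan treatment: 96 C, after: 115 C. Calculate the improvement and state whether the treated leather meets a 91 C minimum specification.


Improvement = 115 - 96 = 19 C
Spec check: 115 C >= 91 C? Yes


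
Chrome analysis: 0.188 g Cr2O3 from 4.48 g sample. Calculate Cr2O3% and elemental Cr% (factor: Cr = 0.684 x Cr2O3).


Cr2O3 = 4.20%
Cr = 2.87%

Cr2O3% = 0.188 / 4.48 x 100 = 4.20%
Cr% = 4.20 x 0.684 = 2.87%


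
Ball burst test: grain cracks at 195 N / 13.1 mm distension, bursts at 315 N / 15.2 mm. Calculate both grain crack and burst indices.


Crack index = 14.9 N/mm
Burst index = 20.7 N/mm

Crack index = 195 / 13.1 = 14.9 N/mm
Burst index = 315 / 15.2 = 20.7 N/mm


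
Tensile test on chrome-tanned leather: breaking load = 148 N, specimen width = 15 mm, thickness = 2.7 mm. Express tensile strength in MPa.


3.65 MPa


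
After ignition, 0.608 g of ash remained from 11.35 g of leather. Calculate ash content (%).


5.36%


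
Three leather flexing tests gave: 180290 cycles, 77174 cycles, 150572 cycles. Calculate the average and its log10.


Average = 136012 cycles
log10 = 5.13

Average = (180290 + 77174 + 150572) / 3 = 136012 cycles
log10(136012) = 5.13


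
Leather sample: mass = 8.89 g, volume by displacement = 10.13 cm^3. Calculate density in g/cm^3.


Density = mass / volume
Density = 8.89 / 10.13 = 0.878 g/cm^3


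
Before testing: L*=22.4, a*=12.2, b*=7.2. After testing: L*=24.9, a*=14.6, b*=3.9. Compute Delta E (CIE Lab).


dL = 24.9 - 22.4 = 2.5
da = 14.6 - 12.2 = 2.4
db = 3.9 - 7.2 = -3.3
dE = sqrt((2.5)^2 + (2.4)^2 + (-3.3)^2) = 4.79


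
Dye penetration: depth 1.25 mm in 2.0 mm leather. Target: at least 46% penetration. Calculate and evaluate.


Penetration = 62.5%
Meets target: Yes

Penetration = 1.25 / 2.0 x 100 = 62.5%
Target: 46%
Meets target: Yes


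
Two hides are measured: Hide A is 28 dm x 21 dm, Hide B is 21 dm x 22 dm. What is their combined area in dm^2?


Hide A area = 28 x 21 = 588 dm^2
Hide B area = 21 x 22 = 462 dm^2
Total = 588 + 462 = 1050 dm^2


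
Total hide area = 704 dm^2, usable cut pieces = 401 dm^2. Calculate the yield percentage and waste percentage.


Yield = 401 / 704 x 100 = 57.0%
Waste = 704 - 401 = 303 dm^2
Waste% = 100 - 57.0 = 43.0%


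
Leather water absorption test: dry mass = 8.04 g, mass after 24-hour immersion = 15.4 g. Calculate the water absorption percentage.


91.5%


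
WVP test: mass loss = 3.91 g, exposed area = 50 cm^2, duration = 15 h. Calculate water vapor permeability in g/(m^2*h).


52.13 g/(m^2*h)

WVP = mass_loss / (area x time) x 10000
WVP = 3.91 / (50 x 15) x 10000
WVP = 3.91 / 750 x 10000 = 52.13 g/(m^2*h)


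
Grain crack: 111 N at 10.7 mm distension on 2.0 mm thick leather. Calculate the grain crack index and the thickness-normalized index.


Crack index = 111 / 10.7 = 10.4 N/mm
Normalized = 10.4 / 2.0 = 5.2 N/mm per mm


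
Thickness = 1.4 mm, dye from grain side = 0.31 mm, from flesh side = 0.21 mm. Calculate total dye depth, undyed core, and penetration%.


Total dyed = 0.52 mm
Undyed core = 0.88 mm
Penetration = 37.1%

Total dyed = 0.31 + 0.21 = 0.52 mm
Undyed core = 1.4 - 0.52 = 0.88 mm
Penetration = 0.52 / 1.4 x 100 = 37.1%


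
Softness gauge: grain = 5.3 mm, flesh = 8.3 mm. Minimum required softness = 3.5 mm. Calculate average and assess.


Average softness = 6.80 mm
Meets requirement: Yes


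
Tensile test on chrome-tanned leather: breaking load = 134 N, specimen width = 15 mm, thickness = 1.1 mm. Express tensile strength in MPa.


8.12 MPa


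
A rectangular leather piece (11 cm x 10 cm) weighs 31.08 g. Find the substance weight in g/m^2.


2825.5 g/m^2

Area = 11 x 10 = 110 cm^2
SW = 31.08 / 110 x 10000 = 2825.5 g/m^2


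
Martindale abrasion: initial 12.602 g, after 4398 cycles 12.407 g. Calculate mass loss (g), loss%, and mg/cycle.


Mass loss = 0.195 g
Loss = 1.55%
Rate = 0.044 mg/cycle


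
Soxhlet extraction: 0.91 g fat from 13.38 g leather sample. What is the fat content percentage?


Fat content = 0.91 / 13.38 x 100
Fat = 6.8%


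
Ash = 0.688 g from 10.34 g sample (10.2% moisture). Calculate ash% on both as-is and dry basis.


As-is ash = 6.65%
Dry-basis ash = 7.41%


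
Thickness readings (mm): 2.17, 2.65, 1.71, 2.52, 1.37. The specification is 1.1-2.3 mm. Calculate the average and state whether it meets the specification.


Average = 2.08 mm
Within specification: Yes


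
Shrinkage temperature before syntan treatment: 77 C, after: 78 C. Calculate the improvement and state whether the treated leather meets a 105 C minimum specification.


Improvement = 1 C
Meets 105 C spec: No


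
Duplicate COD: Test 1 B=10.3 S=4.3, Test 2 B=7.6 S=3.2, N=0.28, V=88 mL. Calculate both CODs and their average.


COD1 = (10.3 - 4.3) x 0.28 x 8000 / 88 = 152.7 mg/L
COD2 = (7.6 - 3.2) x 0.28 x 8000 / 88 = 112.0 mg/L
Average = (152.7 + 112.0) / 2 = 132.4 mg/L


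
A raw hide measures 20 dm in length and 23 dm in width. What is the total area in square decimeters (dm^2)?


460 dm^2

Area = length x width
Area = 20 x 23 = 460 dm^2


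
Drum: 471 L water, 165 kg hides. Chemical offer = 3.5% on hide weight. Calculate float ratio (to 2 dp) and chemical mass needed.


Float ratio = 2.85
Chemical needed = 5.775 kg


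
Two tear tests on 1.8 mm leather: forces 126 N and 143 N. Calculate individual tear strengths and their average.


Tear 1 = 70.0 N/mm
Tear 2 = 79.4 N/mm
Average = 74.7 N/mm

Tear 1 = 126 / 1.8 = 70.0 N/mm
Tear 2 = 143 / 1.8 = 79.4 N/mm
Average = (70.0 + 79.4) / 2 = 74.7 N/mm


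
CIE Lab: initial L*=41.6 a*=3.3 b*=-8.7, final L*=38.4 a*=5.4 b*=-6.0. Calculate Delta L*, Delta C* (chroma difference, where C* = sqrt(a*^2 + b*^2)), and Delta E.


Delta L* = -3.2
Delta C* = -1.23
Delta E = 4.68

Delta L* = 38.4 - 41.6 = -3.2
C1* = sqrt((3.3)^2 + (-8.7)^2) = 9.305
C2* = sqrt((5.4)^2 + (-6.0)^2) = 8.072
Delta C* = 8.072 - 9.305 = -1.23
Delta E = sqrt((-3.2)^2 + (2.1)^2 + (2.7)^2) = 4.68


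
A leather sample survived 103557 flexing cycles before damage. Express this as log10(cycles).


5.02

log10(103557) = 5.02


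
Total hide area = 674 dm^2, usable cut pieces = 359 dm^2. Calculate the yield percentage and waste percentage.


Yield = 359 / 674 x 100 = 53.3%
Waste = 674 - 359 = 315 dm^2
Waste% = 100 - 53.3 = 46.7%


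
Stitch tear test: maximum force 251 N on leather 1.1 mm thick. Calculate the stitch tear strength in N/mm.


228.2 N/mm


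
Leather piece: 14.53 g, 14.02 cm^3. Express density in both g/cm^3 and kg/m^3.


1.036 g/cm^3
1036 kg/m^3


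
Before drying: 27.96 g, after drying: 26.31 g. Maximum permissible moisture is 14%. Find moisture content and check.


MC = (27.96 - 26.31) / 27.96 x 100 = 5.9%
Maximum: 14%
Acceptable: Yes


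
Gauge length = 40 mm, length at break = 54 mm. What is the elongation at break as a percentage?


35.0%


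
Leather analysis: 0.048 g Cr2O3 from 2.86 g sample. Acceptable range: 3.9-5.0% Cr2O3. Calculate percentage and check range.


Cr2O3 = 1.68%
Within range: No

Cr2O3% = 0.048 / 2.86 x 100 = 1.68%
Acceptable range: 3.9 to 5.0%
Within range: No


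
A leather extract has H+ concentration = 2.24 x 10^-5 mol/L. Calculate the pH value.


pH = 4.65

pH = -log10[H+]
pH = -log10(2.24 x 10^-5) = 4.65


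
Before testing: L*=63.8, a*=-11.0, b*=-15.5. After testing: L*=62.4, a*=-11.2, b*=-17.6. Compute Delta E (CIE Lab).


Delta E = 2.53


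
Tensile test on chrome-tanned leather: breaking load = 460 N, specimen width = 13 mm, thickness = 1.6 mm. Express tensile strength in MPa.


22.12 MPa

Cross-section = 13 x 1.6 = 20.8 mm^2
TS = 460 / 20.8 = 22.12 MPa
(1 N/mm^2 = 1 MPa)


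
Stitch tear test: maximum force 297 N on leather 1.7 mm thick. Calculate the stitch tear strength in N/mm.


174.7 N/mm


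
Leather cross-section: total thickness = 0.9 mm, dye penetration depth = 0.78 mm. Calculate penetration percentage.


Penetration% = 0.78 / 0.9 x 100
Penetration = 86.7%


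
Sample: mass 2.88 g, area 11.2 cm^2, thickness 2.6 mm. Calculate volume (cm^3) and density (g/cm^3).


Thickness in cm = 2.6 / 10 = 0.26 cm
Volume = 11.2 x 0.26 = 2.912 cm^3
Density = 2.88 / 2.912 = 0.989 g/cm^3


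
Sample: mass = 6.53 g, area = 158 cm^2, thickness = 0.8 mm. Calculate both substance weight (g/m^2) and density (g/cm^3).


Substance weight = 413.3 g/m^2
Density = 0.517 g/cm^3


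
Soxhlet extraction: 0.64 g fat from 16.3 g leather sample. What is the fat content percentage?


3.9%


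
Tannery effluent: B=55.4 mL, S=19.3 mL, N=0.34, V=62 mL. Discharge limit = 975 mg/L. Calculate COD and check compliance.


COD = 1583.7 mg/L
Compliant: No

COD = (55.4 - 19.3) x 0.34 x 8000 / 62 = 1583.7 mg/L
Limit: 975 mg/L
Compliant: No


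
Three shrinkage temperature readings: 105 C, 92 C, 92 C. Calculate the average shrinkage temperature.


96.3 C
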